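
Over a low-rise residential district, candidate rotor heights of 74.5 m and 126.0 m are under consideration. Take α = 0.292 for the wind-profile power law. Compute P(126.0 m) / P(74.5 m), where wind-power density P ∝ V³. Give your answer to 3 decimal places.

1.585

Speed ratio: V_B/V_A = (z_B/z_A)^α = (126.0/74.5)^0.292 = (1.6913)^0.292 = 1.16584
Power-density ratio: P_B/P_A = (V_B/V_A)³ = (1.16584)³ = 1.58459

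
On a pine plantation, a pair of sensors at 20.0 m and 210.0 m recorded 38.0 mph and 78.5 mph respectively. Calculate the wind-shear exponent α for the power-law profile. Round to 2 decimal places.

Power law: V₂/V₁ = (z₂/z₁)^α ⇒ α = ln(V₂/V₁) / ln(z₂/z₁)
α = ln(78.5/38.0) / ln(210.0/20.0) = ln(2.0658) / ln(10.5000)
  = 0.72551 / 2.35138 = 0.30855

α ≈ 0.31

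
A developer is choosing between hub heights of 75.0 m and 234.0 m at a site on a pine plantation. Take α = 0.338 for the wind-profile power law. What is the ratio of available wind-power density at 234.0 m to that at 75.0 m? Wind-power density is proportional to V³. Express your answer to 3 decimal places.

Speed ratio: V_B/V_A = (z_B/z_A)^α = (234.0/75.0)^0.338 = (3.1200)^0.338 = 1.46901
Power-density ratio: P_B/P_A = (V_B/V_A)³ = (1.46901)³ = 3.17010

3.170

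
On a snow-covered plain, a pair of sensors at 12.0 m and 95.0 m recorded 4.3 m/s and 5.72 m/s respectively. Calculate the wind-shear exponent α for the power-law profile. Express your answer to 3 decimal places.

Power law: V₂/V₁ = (z₂/z₁)^α ⇒ α = ln(V₂/V₁) / ln(z₂/z₁)
α = ln(5.72/4.3) / ln(95.0/12.0) = ln(1.3302) / ln(7.9167)
  = 0.28535 / 2.06897 = 0.13792

α ≈ 0.138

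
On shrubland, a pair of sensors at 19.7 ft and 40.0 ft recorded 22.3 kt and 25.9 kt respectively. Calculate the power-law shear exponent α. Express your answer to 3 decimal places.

α ≈ 0.211

Power law: V₂/V₁ = (z₂/z₁)^α ⇒ α = ln(V₂/V₁) / ln(z₂/z₁)
α = ln(25.9/22.3) / ln(40.0/19.7) = ln(1.1614) / ln(2.0305)
  = 0.14966 / 0.70826 = 0.21130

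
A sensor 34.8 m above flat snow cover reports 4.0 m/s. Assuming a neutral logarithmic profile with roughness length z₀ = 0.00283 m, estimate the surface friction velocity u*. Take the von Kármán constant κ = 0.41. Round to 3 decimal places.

u* ≈ 0.174 m/s

Log law: V(z) = (u*/κ) · ln(z/z₀) ⇒ u* = κ · V / ln(z/z₀)
u* = 0.41 × 4.0 / ln(34.8/0.00283) = 0.41 × 4.0 / 9.4171
   = 1.6400 / 9.4171 = 0.1742 m/s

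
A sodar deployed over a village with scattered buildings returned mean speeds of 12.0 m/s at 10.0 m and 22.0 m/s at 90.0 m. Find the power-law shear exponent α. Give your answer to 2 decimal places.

Power law: V₂/V₁ = (z₂/z₁)^α ⇒ α = ln(V₂/V₁) / ln(z₂/z₁)
α = ln(22.0/12.0) / ln(90.0/10.0) = ln(1.8333) / ln(9.0000)
  = 0.60614 / 2.19722 = 0.27586

α ≈ 0.28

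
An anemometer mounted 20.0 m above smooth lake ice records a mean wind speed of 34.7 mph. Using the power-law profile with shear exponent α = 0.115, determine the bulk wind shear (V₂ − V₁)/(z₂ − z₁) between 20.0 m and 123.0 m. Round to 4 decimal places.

0.0783 mph/m

Power law: V₂ = V₁ · (z₂/z₁)^α = 34.7 × (6.1500)^0.115 = 42.7612 mph
ΔV/Δz = (42.7612 − 34.7)/(123.0 − 20.0) = 8.0612/103.0000 = 0.07826 mph/m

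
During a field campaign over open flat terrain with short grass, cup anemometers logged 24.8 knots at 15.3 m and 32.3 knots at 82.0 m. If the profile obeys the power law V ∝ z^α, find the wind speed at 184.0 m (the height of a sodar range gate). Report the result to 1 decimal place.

First find α: α = ln(V₂/V₁)/ln(z₂/z₁) = ln(32.3/24.8)/ln(82.0/15.3) = 0.26422/1.67887 = 0.1574
Extrapolate from 82.0 m to 184.0 m: V₃ = 32.3 × (184.0/82.0)^0.1574 = 32.3 × 1.1356 = 36.6813 knots

36.7 knots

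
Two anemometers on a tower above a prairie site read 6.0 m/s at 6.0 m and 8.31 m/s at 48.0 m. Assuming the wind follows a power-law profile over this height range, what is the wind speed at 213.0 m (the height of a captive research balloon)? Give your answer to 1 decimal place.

First find α: α = ln(V₂/V₁)/ln(z₂/z₁) = ln(8.31/6.0)/ln(48.0/6.0) = 0.32570/2.07944 = 0.1566
Extrapolate from 48.0 m to 213.0 m: V₃ = 8.31 × (213.0/48.0)^0.1566 = 8.31 × 1.2629 = 10.4945 m/s

10.5 m/s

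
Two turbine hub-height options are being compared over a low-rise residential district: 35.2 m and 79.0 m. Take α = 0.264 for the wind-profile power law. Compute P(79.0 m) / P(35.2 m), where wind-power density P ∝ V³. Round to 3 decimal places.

1.897

Speed ratio: V_B/V_A = (z_B/z_A)^α = (79.0/35.2)^0.264 = (2.2443)^0.264 = 1.23790
Power-density ratio: P_B/P_A = (V_B/V_A)³ = (1.23790)³ = 1.89696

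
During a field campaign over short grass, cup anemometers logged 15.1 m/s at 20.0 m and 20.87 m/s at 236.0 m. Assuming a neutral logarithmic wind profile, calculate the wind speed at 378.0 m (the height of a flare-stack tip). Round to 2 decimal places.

Log law: V ∝ ln(z/z₀). From the pair, with r = V₁/V₂ = 0.72353,
ln z₀ = (ln z₁ − r·ln z₂)/(1 − r) = (2.9957 − 0.72353×5.4638)/0.27647 = -3.4632 → z₀ = 0.03133 m
V₃ = V₁ · ln(z₃/z₀)/ln(z₁/z₀) = 15.1 × 9.3981/6.4590 = 21.9713 m/s

21.97 m/s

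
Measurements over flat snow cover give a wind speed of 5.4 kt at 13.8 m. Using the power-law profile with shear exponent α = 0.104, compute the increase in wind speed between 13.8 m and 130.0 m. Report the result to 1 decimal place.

1.4 kt

Power law: V₂ = V₁ · (z₂/z₁)^α = 5.4 × (9.4203)^0.104 = 6.8186 kt
ΔV = 6.8186 − 5.4 = 1.4186 kt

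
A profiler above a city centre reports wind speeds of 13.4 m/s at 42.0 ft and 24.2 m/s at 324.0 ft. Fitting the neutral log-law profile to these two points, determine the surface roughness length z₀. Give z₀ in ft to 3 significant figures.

z₀ ≈ 3.33 ft

Log law: V(z) ∝ ln(z/z₀). With r = V₁/V₂ = 13.4/24.2 = 0.55372,
r · ln(z₂/z₀) = ln(z₁/z₀) ⇒ ln z₀ = (ln z₁ − r·ln z₂)/(1 − r)
ln z₀ = (3.73767 − 0.55372×5.78074) / 0.44628 = 1.2027
z₀ = exp(1.2027) = 3.329 ft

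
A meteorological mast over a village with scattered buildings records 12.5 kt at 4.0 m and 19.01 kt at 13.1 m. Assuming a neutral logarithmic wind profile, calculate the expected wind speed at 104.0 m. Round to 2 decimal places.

Log law: V ∝ ln(z/z₀). From the pair, with r = V₁/V₂ = 0.65755,
ln z₀ = (ln z₁ − r·ln z₂)/(1 − r) = (1.3863 − 0.65755×2.5726)/0.34245 = -0.8916 → z₀ = 0.4100 m
V₃ = V₁ · ln(z₃/z₀)/ln(z₁/z₀) = 12.5 × 5.5360/2.2779 = 30.3790 kt

30.38 kt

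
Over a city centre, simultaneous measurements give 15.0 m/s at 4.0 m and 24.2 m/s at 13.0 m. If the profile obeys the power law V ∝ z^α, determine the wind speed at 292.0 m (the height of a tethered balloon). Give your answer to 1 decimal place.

First find α: α = ln(V₂/V₁)/ln(z₂/z₁) = ln(24.2/15.0)/ln(13.0/4.0) = 0.47830/1.17865 = 0.4058
Extrapolate from 13.0 m to 292.0 m: V₃ = 24.2 × (292.0/13.0)^0.4058 = 24.2 × 3.5352 = 85.5528 m/s

85.6 m/s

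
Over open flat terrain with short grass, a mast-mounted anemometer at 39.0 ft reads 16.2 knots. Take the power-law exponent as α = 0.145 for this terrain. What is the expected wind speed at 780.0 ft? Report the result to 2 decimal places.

Power-law profile: V₂ = V₁ · (z₂/z₁)^α
V₂ = 16.2 × (780.0/39.0)^0.145 = 16.2 × (20.0000)^0.145
    = 16.2 × 1.5440 = 25.0129 knots

25.01 knots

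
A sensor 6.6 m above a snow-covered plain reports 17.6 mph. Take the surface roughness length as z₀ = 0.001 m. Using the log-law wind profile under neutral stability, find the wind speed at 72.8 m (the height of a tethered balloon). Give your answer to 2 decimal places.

22.40 mph

Log law: V(z) ∝ ln(z/z₀), so V₂/V₁ = ln(z₂/z₀) / ln(z₁/z₀).
ln(72.8/0.001) = 11.1955, ln(6.6/0.001) = 8.7948
V₂ = 17.6 × 11.1955/8.7948 = 17.6 × 1.2730 = 22.4041 mph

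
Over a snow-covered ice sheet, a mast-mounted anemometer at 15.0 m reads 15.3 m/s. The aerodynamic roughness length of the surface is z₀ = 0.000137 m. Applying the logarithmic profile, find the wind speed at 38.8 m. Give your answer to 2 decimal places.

Log law: V(z) ∝ ln(z/z₀), so V₂/V₁ = ln(z₂/z₀) / ln(z₁/z₀).
ln(38.8/0.000137) = 12.5539, ln(15.0/0.000137) = 11.6036
V₂ = 15.3 × 12.5539/11.6036 = 15.3 × 1.0819 = 16.5531 m/s

16.55 m/s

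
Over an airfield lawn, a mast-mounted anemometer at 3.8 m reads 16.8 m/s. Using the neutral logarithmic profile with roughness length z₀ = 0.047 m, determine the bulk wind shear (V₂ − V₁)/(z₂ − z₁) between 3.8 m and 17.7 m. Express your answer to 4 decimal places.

0.4233 m/s/m

Log law: V₂ = V₁ · ln(z₂/z₀)/ln(z₁/z₀) = 16.8 × 5.9312/4.3926 = 22.6844 m/s
ΔV/Δz = (22.6844 − 16.8)/(17.7 − 3.8) = 5.8844/13.9000 = 0.42334 m/s/m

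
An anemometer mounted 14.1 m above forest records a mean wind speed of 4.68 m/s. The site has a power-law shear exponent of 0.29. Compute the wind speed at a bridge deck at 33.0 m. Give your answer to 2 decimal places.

5.99 m/s

Power-law profile: V₂ = V₁ · (z₂/z₁)^α
V₂ = 4.68 × (33.0/14.1)^0.29 = 4.68 × (2.3404)^0.29
    = 4.68 × 1.2797 = 5.9888 m/s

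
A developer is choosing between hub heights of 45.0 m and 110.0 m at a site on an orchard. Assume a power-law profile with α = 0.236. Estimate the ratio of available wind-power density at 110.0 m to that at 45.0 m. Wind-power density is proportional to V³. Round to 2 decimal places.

1.88

Speed ratio: V_B/V_A = (z_B/z_A)^α = (110.0/45.0)^0.236 = (2.4444)^0.236 = 1.23484
Power-density ratio: P_B/P_A = (V_B/V_A)³ = (1.23484)³ = 1.88292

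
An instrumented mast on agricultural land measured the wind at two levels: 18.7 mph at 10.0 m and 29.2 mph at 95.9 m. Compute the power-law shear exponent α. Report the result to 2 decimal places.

α ≈ 0.20

Power law: V₂/V₁ = (z₂/z₁)^α ⇒ α = ln(V₂/V₁) / ln(z₂/z₁)
α = ln(29.2/18.7) / ln(95.9/10.0) = ln(1.5615) / ln(9.5900)
  = 0.44565 / 2.26072 = 0.19713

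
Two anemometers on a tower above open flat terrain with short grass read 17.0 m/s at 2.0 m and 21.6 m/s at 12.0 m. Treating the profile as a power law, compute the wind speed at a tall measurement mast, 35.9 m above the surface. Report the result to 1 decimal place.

25.0 m/s

First find α: α = ln(V₂/V₁)/ln(z₂/z₁) = ln(21.6/17.0)/ln(12.0/2.0) = 0.23948/1.79176 = 0.1337
Extrapolate from 12.0 m to 35.9 m: V₃ = 21.6 × (35.9/12.0)^0.1337 = 21.6 × 1.1577 = 25.0071 m/s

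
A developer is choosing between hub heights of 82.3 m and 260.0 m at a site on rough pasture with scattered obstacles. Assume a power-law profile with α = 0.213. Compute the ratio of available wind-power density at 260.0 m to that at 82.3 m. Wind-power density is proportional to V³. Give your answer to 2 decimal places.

2.09

Speed ratio: V_B/V_A = (z_B/z_A)^α = (260.0/82.3)^0.213 = (3.1592)^0.213 = 1.27764
Power-density ratio: P_B/P_A = (V_B/V_A)³ = (1.27764)³ = 2.08558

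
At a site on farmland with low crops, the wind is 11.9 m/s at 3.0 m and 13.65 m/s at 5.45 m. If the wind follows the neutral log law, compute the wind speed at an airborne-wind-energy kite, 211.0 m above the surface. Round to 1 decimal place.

Log law: V ∝ ln(z/z₀). From the pair, with r = V₁/V₂ = 0.87179,
ln z₀ = (ln z₁ − r·ln z₂)/(1 − r) = (1.0986 − 0.87179×1.6956)/0.12821 = -2.9610 → z₀ = 0.05177 m
V₃ = V₁ · ln(z₃/z₀)/ln(z₁/z₀) = 11.9 × 8.3129/4.0596 = 24.3676 m/s

24.4 m/s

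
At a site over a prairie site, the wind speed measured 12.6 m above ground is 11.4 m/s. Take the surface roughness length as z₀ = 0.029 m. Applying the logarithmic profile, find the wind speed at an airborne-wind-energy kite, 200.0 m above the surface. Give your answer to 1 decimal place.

Log law: V(z) ∝ ln(z/z₀), so V₂/V₁ = ln(z₂/z₀) / ln(z₁/z₀).
ln(200.0/0.029) = 8.8388, ln(12.6/0.029) = 6.0742
V₂ = 11.4 × 8.8388/6.0742 = 11.4 × 1.4551 = 16.5887 m/s

16.6 m/s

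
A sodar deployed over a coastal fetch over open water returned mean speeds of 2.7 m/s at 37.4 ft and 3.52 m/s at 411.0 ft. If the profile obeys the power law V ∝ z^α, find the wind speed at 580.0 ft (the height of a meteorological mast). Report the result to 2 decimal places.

First find α: α = ln(V₂/V₁)/ln(z₂/z₁) = ln(3.52/2.7)/ln(411.0/37.4) = 0.26521/2.39692 = 0.1106
Extrapolate from 411.0 ft to 580.0 ft: V₃ = 3.52 × (580.0/411.0)^0.1106 = 3.52 × 1.0388 = 3.6567 m/s

3.66 m/s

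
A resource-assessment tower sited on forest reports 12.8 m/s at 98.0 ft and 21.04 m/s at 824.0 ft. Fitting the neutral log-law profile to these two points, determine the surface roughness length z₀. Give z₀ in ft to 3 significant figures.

z₀ ≈ 3.59 ft

Log law: V(z) ∝ ln(z/z₀). With r = V₁/V₂ = 12.8/21.04 = 0.60837,
r · ln(z₂/z₀) = ln(z₁/z₀) ⇒ ln z₀ = (ln z₁ − r·ln z₂)/(1 − r)
ln z₀ = (4.58497 − 0.60837×6.71417) / 0.39163 = 1.2775
z₀ = exp(1.2775) = 3.588 ft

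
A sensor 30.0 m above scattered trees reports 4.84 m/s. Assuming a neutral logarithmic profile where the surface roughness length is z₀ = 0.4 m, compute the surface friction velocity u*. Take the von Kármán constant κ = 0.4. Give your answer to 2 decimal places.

u* ≈ 0.45 m/s

Log law: V(z) = (u*/κ) · ln(z/z₀) ⇒ u* = κ · V / ln(z/z₀)
u* = 0.4 × 4.84 / ln(30.0/0.4) = 0.4 × 4.84 / 4.3175
   = 1.9360 / 4.3175 = 0.4484 m/s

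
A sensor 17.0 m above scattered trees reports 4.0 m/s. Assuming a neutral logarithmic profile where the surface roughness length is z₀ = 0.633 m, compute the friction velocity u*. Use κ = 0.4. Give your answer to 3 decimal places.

u* ≈ 0.486 m/s

Log law: V(z) = (u*/κ) · ln(z/z₀) ⇒ u* = κ · V / ln(z/z₀)
u* = 0.4 × 4.0 / ln(17.0/0.633) = 0.4 × 4.0 / 3.2905
   = 1.6000 / 3.2905 = 0.4862 m/s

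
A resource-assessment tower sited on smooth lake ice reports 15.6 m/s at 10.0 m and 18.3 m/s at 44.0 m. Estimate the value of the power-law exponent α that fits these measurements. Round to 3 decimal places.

α ≈ 0.108

Power law: V₂/V₁ = (z₂/z₁)^α ⇒ α = ln(V₂/V₁) / ln(z₂/z₁)
α = ln(18.3/15.6) / ln(44.0/10.0) = ln(1.1731) / ln(4.4000)
  = 0.15963 / 1.48160 = 0.10774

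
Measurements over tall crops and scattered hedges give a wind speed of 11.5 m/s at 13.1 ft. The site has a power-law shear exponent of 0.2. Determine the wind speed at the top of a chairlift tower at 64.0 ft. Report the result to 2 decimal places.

Power-law profile: V₂ = V₁ · (z₂/z₁)^α
V₂ = 11.5 × (64.0/13.1)^0.2 = 11.5 × (4.8855)^0.2
    = 11.5 × 1.3734 = 15.7935 m/s

15.79 m/s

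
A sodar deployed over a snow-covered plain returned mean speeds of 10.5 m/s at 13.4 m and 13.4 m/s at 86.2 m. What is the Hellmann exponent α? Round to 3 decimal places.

α ≈ 0.131

Power law: V₂/V₁ = (z₂/z₁)^α ⇒ α = ln(V₂/V₁) / ln(z₂/z₁)
α = ln(13.4/10.5) / ln(86.2/13.4) = ln(1.2762) / ln(6.4328)
  = 0.24388 / 1.86142 = 0.13102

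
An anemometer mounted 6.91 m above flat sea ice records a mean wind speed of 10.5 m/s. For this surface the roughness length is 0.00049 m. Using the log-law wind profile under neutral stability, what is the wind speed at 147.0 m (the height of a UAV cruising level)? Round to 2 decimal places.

Log law: V(z) ∝ ln(z/z₀), so V₂/V₁ = ln(z₂/z₀) / ln(z₁/z₀).
ln(147.0/0.00049) = 12.6115, ln(6.91/0.00049) = 9.5541
V₂ = 10.5 × 12.6115/9.5541 = 10.5 × 1.3200 = 13.8602 m/s

13.86 m/s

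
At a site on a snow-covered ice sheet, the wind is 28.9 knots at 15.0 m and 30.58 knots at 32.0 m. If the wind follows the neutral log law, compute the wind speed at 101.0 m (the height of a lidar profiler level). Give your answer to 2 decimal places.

Log law: V ∝ ln(z/z₀). From the pair, with r = V₁/V₂ = 0.94506,
ln z₀ = (ln z₁ − r·ln z₂)/(1 − r) = (2.7081 − 0.94506×3.4657)/0.05494 = -10.3259 → z₀ = 0.00003277 m
V₃ = V₁ · ln(z₃/z₀)/ln(z₁/z₀) = 28.9 × 14.9411/13.0340 = 33.1285 knots

33.13 knots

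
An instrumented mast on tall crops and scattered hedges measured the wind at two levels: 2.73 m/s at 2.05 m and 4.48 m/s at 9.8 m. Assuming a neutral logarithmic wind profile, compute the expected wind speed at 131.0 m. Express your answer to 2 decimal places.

Log law: V ∝ ln(z/z₀). From the pair, with r = V₁/V₂ = 0.60937,
ln z₀ = (ln z₁ − r·ln z₂)/(1 − r) = (0.7178 − 0.60937×2.2824)/0.39063 = -1.7228 → z₀ = 0.1786 m
V₃ = V₁ · ln(z₃/z₀)/ln(z₁/z₀) = 2.73 × 6.5980/2.4407 = 7.3802 m/s

7.38 m/s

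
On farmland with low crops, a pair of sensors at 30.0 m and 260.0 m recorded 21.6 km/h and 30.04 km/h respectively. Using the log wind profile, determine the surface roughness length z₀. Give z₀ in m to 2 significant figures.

z₀ ≈ 0.12 m

Log law: V(z) ∝ ln(z/z₀). With r = V₁/V₂ = 21.6/30.04 = 0.71904,
r · ln(z₂/z₀) = ln(z₁/z₀) ⇒ ln z₀ = (ln z₁ − r·ln z₂)/(1 − r)
ln z₀ = (3.40120 − 0.71904×5.56068) / 0.28096 = -2.1254
z₀ = exp(-2.1254) = 0.1194 m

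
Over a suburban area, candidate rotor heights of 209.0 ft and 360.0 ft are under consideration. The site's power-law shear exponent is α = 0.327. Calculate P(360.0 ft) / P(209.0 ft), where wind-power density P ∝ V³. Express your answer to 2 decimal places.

Speed ratio: V_B/V_A = (z_B/z_A)^α = (360.0/209.0)^0.327 = (1.7225)^0.327 = 1.19460
Power-density ratio: P_B/P_A = (V_B/V_A)³ = (1.19460)³ = 1.70478

1.70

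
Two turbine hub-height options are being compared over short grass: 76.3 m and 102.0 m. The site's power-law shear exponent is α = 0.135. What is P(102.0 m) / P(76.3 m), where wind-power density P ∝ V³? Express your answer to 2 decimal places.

1.12

Speed ratio: V_B/V_A = (z_B/z_A)^α = (102.0/76.3)^0.135 = (1.3368)^0.135 = 1.03997
Power-density ratio: P_B/P_A = (V_B/V_A)³ = (1.03997)³ = 1.12476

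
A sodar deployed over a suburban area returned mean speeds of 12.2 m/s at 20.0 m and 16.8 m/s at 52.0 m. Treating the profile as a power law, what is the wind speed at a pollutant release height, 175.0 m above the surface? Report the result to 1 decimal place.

25.2 m/s

First find α: α = ln(V₂/V₁)/ln(z₂/z₁) = ln(16.8/12.2)/ln(52.0/20.0) = 0.31994/0.95551 = 0.3348
Extrapolate from 52.0 m to 175.0 m: V₃ = 16.8 × (175.0/52.0)^0.3348 = 16.8 × 1.5013 = 25.2221 m/s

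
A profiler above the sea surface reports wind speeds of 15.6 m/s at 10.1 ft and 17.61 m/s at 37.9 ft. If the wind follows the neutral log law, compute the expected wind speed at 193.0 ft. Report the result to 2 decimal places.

Log law: V ∝ ln(z/z₀). From the pair, with r = V₁/V₂ = 0.88586,
ln z₀ = (ln z₁ − r·ln z₂)/(1 − r) = (2.3125 − 0.88586×3.6350)/0.11414 = -7.9510 → z₀ = 0.0003523 ft
V₃ = V₁ · ln(z₃/z₀)/ln(z₁/z₀) = 15.6 × 13.2137/10.2635 = 20.0841 m/s

20.08 m/s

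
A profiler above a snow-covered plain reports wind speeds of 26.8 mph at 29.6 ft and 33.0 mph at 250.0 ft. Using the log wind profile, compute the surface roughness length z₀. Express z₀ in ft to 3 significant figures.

Log law: V(z) ∝ ln(z/z₀). With r = V₁/V₂ = 26.8/33.0 = 0.81212,
r · ln(z₂/z₀) = ln(z₁/z₀) ⇒ ln z₀ = (ln z₁ − r·ln z₂)/(1 − r)
ln z₀ = (3.38777 − 0.81212×5.52146) / 0.18788 = -5.8353
z₀ = exp(-5.8353) = 0.002923 ft

z₀ ≈ 0.00292 ft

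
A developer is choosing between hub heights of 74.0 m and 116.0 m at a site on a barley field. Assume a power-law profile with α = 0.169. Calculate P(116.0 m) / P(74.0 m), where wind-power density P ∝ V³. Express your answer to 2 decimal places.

1.26

Speed ratio: V_B/V_A = (z_B/z_A)^α = (116.0/74.0)^0.169 = (1.5676)^0.169 = 1.07893
Power-density ratio: P_B/P_A = (V_B/V_A)³ = (1.07893)³ = 1.25597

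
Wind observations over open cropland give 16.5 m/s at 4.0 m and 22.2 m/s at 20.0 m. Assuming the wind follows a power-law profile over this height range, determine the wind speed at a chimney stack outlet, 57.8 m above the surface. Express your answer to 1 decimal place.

First find α: α = ln(V₂/V₁)/ln(z₂/z₁) = ln(22.2/16.5)/ln(20.0/4.0) = 0.29673/1.60944 = 0.1844
Extrapolate from 20.0 m to 57.8 m: V₃ = 22.2 × (57.8/20.0)^0.1844 = 22.2 × 1.2161 = 26.9978 m/s

27.0 m/s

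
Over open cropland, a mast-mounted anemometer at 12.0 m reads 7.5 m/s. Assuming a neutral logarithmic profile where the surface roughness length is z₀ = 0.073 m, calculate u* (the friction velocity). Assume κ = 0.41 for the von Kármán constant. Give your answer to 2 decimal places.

u* ≈ 0.60 m/s

Log law: V(z) = (u*/κ) · ln(z/z₀) ⇒ u* = κ · V / ln(z/z₀)
u* = 0.41 × 7.5 / ln(12.0/0.073) = 0.41 × 7.5 / 5.1022
   = 3.0750 / 5.1022 = 0.6027 m/s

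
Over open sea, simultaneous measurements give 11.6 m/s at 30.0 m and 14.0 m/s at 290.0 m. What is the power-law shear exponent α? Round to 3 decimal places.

Power law: V₂/V₁ = (z₂/z₁)^α ⇒ α = ln(V₂/V₁) / ln(z₂/z₁)
α = ln(14.0/11.6) / ln(290.0/30.0) = ln(1.2069) / ln(9.6667)
  = 0.18805 / 2.26868 = 0.08289

α ≈ 0.083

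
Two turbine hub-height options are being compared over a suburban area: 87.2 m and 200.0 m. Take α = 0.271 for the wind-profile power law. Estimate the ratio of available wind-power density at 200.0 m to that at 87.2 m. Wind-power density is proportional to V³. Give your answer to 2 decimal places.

1.96

Speed ratio: V_B/V_A = (z_B/z_A)^α = (200.0/87.2)^0.271 = (2.2936)^0.271 = 1.25227
Power-density ratio: P_B/P_A = (V_B/V_A)³ = (1.25227)³ = 1.96380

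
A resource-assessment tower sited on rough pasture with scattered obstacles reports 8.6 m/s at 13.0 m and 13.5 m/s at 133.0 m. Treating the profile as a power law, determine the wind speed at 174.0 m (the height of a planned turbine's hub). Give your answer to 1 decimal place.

14.2 m/s

First find α: α = ln(V₂/V₁)/ln(z₂/z₁) = ln(13.5/8.6)/ln(133.0/13.0) = 0.45093/2.32540 = 0.1939
Extrapolate from 133.0 m to 174.0 m: V₃ = 13.5 × (174.0/133.0)^0.1939 = 13.5 × 1.0535 = 14.2221 m/s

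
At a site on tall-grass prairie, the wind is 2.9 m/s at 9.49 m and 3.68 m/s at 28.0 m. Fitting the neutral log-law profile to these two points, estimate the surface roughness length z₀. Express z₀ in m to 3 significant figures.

z₀ ≈ 0.170 m

Log law: V(z) ∝ ln(z/z₀). With r = V₁/V₂ = 2.9/3.68 = 0.78804,
r · ln(z₂/z₀) = ln(z₁/z₀) ⇒ ln z₀ = (ln z₁ − r·ln z₂)/(1 − r)
ln z₀ = (2.25024 − 0.78804×3.33220) / 0.21196 = -1.7725
z₀ = exp(-1.7725) = 0.1699 m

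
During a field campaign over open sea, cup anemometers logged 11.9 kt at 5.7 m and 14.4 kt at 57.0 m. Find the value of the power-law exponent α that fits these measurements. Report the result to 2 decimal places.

α ≈ 0.08

Power law: V₂/V₁ = (z₂/z₁)^α ⇒ α = ln(V₂/V₁) / ln(z₂/z₁)
α = ln(14.4/11.9) / ln(57.0/5.7) = ln(1.2101) / ln(10.0000)
  = 0.19069 / 2.30259 = 0.08282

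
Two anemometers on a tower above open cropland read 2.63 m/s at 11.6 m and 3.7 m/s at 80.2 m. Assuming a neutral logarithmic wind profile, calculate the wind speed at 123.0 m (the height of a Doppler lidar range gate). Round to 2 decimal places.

3.94 m/s

Log law: V ∝ ln(z/z₀). From the pair, with r = V₁/V₂ = 0.71081,
ln z₀ = (ln z₁ − r·ln z₂)/(1 − r) = (2.4510 − 0.71081×4.3845)/0.28919 = -2.3015 → z₀ = 0.1001 m
V₃ = V₁ · ln(z₃/z₀)/ln(z₁/z₀) = 2.63 × 7.1137/4.7525 = 3.9367 m/s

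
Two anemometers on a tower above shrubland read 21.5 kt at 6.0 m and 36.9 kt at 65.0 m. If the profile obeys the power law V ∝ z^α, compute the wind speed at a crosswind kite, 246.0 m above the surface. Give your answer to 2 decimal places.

49.90 kt

First find α: α = ln(V₂/V₁)/ln(z₂/z₁) = ln(36.9/21.5)/ln(65.0/6.0) = 0.54016/2.38263 = 0.2267
Extrapolate from 65.0 m to 246.0 m: V₃ = 36.9 × (246.0/65.0)^0.2267 = 36.9 × 1.3522 = 49.8963 kt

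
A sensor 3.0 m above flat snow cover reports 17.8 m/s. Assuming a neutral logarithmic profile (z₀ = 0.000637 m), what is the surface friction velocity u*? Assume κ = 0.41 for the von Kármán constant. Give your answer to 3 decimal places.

u* ≈ 0.863 m/s

Log law: V(z) = (u*/κ) · ln(z/z₀) ⇒ u* = κ · V / ln(z/z₀)
u* = 0.41 × 17.8 / ln(3.0/0.000637) = 0.41 × 17.8 / 8.4574
   = 7.2980 / 8.4574 = 0.8629 m/s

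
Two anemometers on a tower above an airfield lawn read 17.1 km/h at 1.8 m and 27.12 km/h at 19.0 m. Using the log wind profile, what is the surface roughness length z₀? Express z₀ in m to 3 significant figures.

z₀ ≈ 0.0323 m

Log law: V(z) ∝ ln(z/z₀). With r = V₁/V₂ = 17.1/27.12 = 0.63053,
r · ln(z₂/z₀) = ln(z₁/z₀) ⇒ ln z₀ = (ln z₁ − r·ln z₂)/(1 − r)
ln z₀ = (0.58779 − 0.63053×2.94444) / 0.36947 = -3.4340
z₀ = exp(-3.4340) = 0.03226 m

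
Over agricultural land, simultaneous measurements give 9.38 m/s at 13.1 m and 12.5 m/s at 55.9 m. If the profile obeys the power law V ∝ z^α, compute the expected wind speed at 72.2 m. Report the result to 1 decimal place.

First find α: α = ln(V₂/V₁)/ln(z₂/z₁) = ln(12.5/9.38)/ln(55.9/13.1) = 0.28715/1.45095 = 0.1979
Extrapolate from 55.9 m to 72.2 m: V₃ = 12.5 × (72.2/55.9)^0.1979 = 12.5 × 1.0519 = 13.1493 m/s

13.1 m/s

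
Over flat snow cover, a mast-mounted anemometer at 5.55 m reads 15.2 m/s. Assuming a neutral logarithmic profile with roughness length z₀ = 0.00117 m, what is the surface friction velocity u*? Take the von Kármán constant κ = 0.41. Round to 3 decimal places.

u* ≈ 0.736 m/s

Log law: V(z) = (u*/κ) · ln(z/z₀) ⇒ u* = κ · V / ln(z/z₀)
u* = 0.41 × 15.2 / ln(5.55/0.00117) = 0.41 × 15.2 / 8.4645
   = 6.2320 / 8.4645 = 0.7362 m/s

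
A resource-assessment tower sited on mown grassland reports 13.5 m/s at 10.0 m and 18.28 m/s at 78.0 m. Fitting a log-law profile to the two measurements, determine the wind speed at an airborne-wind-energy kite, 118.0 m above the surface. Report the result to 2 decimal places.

19.24 m/s

Log law: V ∝ ln(z/z₀). From the pair, with r = V₁/V₂ = 0.73851,
ln z₀ = (ln z₁ − r·ln z₂)/(1 − r) = (2.3026 − 0.73851×4.3567)/0.26149 = -3.4988 → z₀ = 0.03023 m
V₃ = V₁ · ln(z₃/z₀)/ln(z₁/z₀) = 13.5 × 8.2695/5.8014 = 19.2433 m/s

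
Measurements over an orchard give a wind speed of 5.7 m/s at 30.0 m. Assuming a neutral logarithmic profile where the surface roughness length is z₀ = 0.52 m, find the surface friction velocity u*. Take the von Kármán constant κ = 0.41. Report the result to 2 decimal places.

u* ≈ 0.58 m/s

Log law: V(z) = (u*/κ) · ln(z/z₀) ⇒ u* = κ · V / ln(z/z₀)
u* = 0.41 × 5.7 / ln(30.0/0.52) = 0.41 × 5.7 / 4.0551
   = 2.3370 / 4.0551 = 0.5763 m/s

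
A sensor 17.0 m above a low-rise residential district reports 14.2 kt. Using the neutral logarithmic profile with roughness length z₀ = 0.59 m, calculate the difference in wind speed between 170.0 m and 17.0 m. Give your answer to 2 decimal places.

9.73 kt

Log law: V₂ = V₁ · ln(z₂/z₀)/ln(z₁/z₀) = 14.2 × 5.6634/3.3608 = 23.9287 kt
ΔV = 23.9287 − 14.2 = 9.7287 kt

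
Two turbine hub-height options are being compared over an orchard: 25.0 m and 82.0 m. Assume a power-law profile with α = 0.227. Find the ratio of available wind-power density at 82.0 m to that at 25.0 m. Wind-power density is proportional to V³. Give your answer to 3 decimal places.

Speed ratio: V_B/V_A = (z_B/z_A)^α = (82.0/25.0)^0.227 = (3.2800)^0.227 = 1.30949
Power-density ratio: P_B/P_A = (V_B/V_A)³ = (1.30949)³ = 2.24548

2.245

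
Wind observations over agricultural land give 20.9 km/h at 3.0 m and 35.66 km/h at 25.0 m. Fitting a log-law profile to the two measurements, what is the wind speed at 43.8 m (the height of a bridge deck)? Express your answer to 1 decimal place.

Log law: V ∝ ln(z/z₀). From the pair, with r = V₁/V₂ = 0.58609,
ln z₀ = (ln z₁ − r·ln z₂)/(1 − r) = (1.0986 − 0.58609×3.2189)/0.41391 = -1.9037 → z₀ = 0.1490 m
V₃ = V₁ · ln(z₃/z₀)/ln(z₁/z₀) = 20.9 × 5.6833/3.0023 = 39.5637 km/h

39.6 km/h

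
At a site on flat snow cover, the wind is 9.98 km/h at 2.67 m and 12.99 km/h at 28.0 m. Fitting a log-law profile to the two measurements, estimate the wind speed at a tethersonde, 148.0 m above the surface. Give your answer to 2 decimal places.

15.12 km/h

Log law: V ∝ ln(z/z₀). From the pair, with r = V₁/V₂ = 0.76828,
ln z₀ = (ln z₁ − r·ln z₂)/(1 − r) = (0.9821 − 0.76828×3.3322)/0.23172 = -6.8100 → z₀ = 0.001103 m
V₃ = V₁ · ln(z₃/z₀)/ln(z₁/z₀) = 9.98 × 11.8072/7.7921 = 15.1225 km/h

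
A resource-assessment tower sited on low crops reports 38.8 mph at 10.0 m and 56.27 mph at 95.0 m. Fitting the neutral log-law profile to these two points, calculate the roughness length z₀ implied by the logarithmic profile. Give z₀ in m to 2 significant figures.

z₀ ≈ 0.067 m

Log law: V(z) ∝ ln(z/z₀). With r = V₁/V₂ = 38.8/56.27 = 0.68953,
r · ln(z₂/z₀) = ln(z₁/z₀) ⇒ ln z₀ = (ln z₁ − r·ln z₂)/(1 − r)
ln z₀ = (2.30259 − 0.68953×4.55388) / 0.31047 = -2.6974
z₀ = exp(-2.6974) = 0.06738 m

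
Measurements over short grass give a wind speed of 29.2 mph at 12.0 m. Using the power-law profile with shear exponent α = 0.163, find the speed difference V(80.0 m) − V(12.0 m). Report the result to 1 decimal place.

Power law: V₂ = V₁ · (z₂/z₁)^α = 29.2 × (6.6667)^0.163 = 39.7814 mph
ΔV = 39.7814 − 29.2 = 10.5814 mph

10.6 mph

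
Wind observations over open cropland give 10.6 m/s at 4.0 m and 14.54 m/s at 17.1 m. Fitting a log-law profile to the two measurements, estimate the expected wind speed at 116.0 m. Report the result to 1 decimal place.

19.7 m/s

Log law: V ∝ ln(z/z₀). From the pair, with r = V₁/V₂ = 0.72902,
ln z₀ = (ln z₁ − r·ln z₂)/(1 − r) = (1.3863 − 0.72902×2.8391)/0.27098 = -2.5222 → z₀ = 0.08028 m
V₃ = V₁ · ln(z₃/z₀)/ln(z₁/z₀) = 10.6 × 7.2758/3.9085 = 19.7322 m/s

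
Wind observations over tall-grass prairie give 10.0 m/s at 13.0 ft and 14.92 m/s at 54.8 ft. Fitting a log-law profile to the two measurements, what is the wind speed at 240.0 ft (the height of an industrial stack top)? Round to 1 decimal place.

Log law: V ∝ ln(z/z₀). From the pair, with r = V₁/V₂ = 0.67024,
ln z₀ = (ln z₁ − r·ln z₂)/(1 − r) = (2.5649 − 0.67024×4.0037)/0.32976 = -0.3593 → z₀ = 0.6982 ft
V₃ = V₁ · ln(z₃/z₀)/ln(z₁/z₀) = 10.0 × 5.8400/2.9243 = 19.9707 m/s

20.0 m/s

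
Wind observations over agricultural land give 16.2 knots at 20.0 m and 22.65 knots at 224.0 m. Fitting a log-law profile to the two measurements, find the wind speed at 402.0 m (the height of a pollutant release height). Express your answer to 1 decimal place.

24.2 knots

Log law: V ∝ ln(z/z₀). From the pair, with r = V₁/V₂ = 0.71523,
ln z₀ = (ln z₁ − r·ln z₂)/(1 − r) = (2.9957 − 0.71523×5.4116)/0.28477 = -3.0721 → z₀ = 0.04632 m
V₃ = V₁ · ln(z₃/z₀)/ln(z₁/z₀) = 16.2 × 9.0686/6.0679 = 24.2113 knots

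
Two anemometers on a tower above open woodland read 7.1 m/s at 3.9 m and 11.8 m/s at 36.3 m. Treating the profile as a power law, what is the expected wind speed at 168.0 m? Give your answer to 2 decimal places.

First find α: α = ln(V₂/V₁)/ln(z₂/z₁) = ln(11.8/7.1)/ln(36.3/3.9) = 0.50800/2.23084 = 0.2277
Extrapolate from 36.3 m to 168.0 m: V₃ = 11.8 × (168.0/36.3)^0.2277 = 11.8 × 1.4175 = 16.7266 m/s

16.73 m/s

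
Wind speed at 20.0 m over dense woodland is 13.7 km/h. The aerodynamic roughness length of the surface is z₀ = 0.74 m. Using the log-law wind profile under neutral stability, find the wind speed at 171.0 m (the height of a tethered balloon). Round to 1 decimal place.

Log law: V(z) ∝ ln(z/z₀), so V₂/V₁ = ln(z₂/z₀) / ln(z₁/z₀).
ln(171.0/0.74) = 5.4428, ln(20.0/0.74) = 3.2968
V₂ = 13.7 × 5.4428/3.2968 = 13.7 × 1.6509 = 22.6174 km/h

22.6 km/h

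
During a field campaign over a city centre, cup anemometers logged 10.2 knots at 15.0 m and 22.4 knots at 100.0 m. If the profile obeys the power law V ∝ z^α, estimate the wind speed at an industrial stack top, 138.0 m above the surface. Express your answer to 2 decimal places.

25.60 knots

First find α: α = ln(V₂/V₁)/ln(z₂/z₁) = ln(22.4/10.2)/ln(100.0/15.0) = 0.78667/1.89712 = 0.4147
Extrapolate from 100.0 m to 138.0 m: V₃ = 22.4 × (138.0/100.0)^0.4147 = 22.4 × 1.1429 = 25.6007 knots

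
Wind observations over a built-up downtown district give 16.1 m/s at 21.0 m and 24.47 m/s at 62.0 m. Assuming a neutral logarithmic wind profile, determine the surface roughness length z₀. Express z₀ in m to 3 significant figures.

z₀ ≈ 2.62 m

Log law: V(z) ∝ ln(z/z₀). With r = V₁/V₂ = 16.1/24.47 = 0.65795,
r · ln(z₂/z₀) = ln(z₁/z₀) ⇒ ln z₀ = (ln z₁ − r·ln z₂)/(1 − r)
ln z₀ = (3.04452 − 0.65795×4.12713) / 0.34205 = 0.9621
z₀ = exp(0.9621) = 2.617 m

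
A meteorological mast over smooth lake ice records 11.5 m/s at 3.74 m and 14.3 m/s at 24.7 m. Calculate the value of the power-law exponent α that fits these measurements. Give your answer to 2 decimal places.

Power law: V₂/V₁ = (z₂/z₁)^α ⇒ α = ln(V₂/V₁) / ln(z₂/z₁)
α = ln(14.3/11.5) / ln(24.7/3.74) = ln(1.2435) / ln(6.6043)
  = 0.21791 / 1.88772 = 0.11544

α ≈ 0.12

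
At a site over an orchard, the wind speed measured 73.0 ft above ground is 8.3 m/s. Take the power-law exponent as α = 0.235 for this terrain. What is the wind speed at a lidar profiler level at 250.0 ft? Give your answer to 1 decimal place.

11.1 m/s

Power-law profile: V₂ = V₁ · (z₂/z₁)^α
V₂ = 8.3 × (250.0/73.0)^0.235 = 8.3 × (3.4247)^0.235
    = 8.3 × 1.3355 = 11.0844 m/s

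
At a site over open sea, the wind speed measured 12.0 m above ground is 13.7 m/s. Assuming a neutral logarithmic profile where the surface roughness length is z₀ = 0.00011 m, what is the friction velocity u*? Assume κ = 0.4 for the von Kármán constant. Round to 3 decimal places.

u* ≈ 0.472 m/s

Log law: V(z) = (u*/κ) · ln(z/z₀) ⇒ u* = κ · V / ln(z/z₀)
u* = 0.4 × 13.7 / ln(12.0/0.00011) = 0.4 × 13.7 / 11.5999
   = 5.4800 / 11.5999 = 0.4724 m/s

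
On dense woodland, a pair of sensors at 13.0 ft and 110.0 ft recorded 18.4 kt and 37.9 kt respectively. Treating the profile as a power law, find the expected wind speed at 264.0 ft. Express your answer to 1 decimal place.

51.0 kt

First find α: α = ln(V₂/V₁)/ln(z₂/z₁) = ln(37.9/18.4)/ln(110.0/13.0) = 0.72260/2.13553 = 0.3384
Extrapolate from 110.0 ft to 264.0 ft: V₃ = 37.9 × (264.0/110.0)^0.3384 = 37.9 × 1.3448 = 50.9673 kt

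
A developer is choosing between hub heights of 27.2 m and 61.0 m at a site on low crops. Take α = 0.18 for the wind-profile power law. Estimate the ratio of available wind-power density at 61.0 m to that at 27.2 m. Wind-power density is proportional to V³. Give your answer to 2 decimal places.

Speed ratio: V_B/V_A = (z_B/z_A)^α = (61.0/27.2)^0.18 = (2.2426)^0.18 = 1.15648
Power-density ratio: P_B/P_A = (V_B/V_A)³ = (1.15648)³ = 1.54672

1.55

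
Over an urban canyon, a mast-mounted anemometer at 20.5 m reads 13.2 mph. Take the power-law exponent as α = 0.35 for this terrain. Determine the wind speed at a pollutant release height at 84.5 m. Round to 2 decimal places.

21.67 mph

Power-law profile: V₂ = V₁ · (z₂/z₁)^α
V₂ = 13.2 × (84.5/20.5)^0.35 = 13.2 × (4.1220)^0.35
    = 13.2 × 1.6417 = 21.6701 mph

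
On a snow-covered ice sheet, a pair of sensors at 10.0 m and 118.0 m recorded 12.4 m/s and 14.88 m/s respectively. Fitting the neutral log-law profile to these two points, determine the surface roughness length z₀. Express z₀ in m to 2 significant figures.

Log law: V(z) ∝ ln(z/z₀). With r = V₁/V₂ = 12.4/14.88 = 0.83333,
r · ln(z₂/z₀) = ln(z₁/z₀) ⇒ ln z₀ = (ln z₁ − r·ln z₂)/(1 − r)
ln z₀ = (2.30259 − 0.83333×4.77068) / 0.16667 = -10.0379
z₀ = exp(-10.0379) = 0.00004371 m

z₀ ≈ 0.000044 m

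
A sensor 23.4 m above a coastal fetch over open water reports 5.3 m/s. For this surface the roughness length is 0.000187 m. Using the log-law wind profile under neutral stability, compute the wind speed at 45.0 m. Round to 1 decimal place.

5.6 m/s

Log law: V(z) ∝ ln(z/z₀), so V₂/V₁ = ln(z₂/z₀) / ln(z₁/z₀).
ln(45.0/0.000187) = 12.3911, ln(23.4/0.000187) = 11.7371
V₂ = 5.3 × 12.3911/11.7371 = 5.3 × 1.0557 = 5.5953 m/s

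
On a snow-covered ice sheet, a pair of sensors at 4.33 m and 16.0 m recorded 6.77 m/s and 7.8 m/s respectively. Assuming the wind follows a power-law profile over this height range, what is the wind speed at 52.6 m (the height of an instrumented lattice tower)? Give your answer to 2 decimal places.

8.87 m/s

First find α: α = ln(V₂/V₁)/ln(z₂/z₁) = ln(7.8/6.77)/ln(16.0/4.33) = 0.14162/1.30702 = 0.1084
Extrapolate from 16.0 m to 52.6 m: V₃ = 7.8 × (52.6/16.0)^0.1084 = 7.8 × 1.1376 = 8.8736 m/s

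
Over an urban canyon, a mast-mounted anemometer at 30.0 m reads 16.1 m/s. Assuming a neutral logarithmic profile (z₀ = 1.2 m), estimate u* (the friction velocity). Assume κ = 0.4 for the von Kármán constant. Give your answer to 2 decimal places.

Log law: V(z) = (u*/κ) · ln(z/z₀) ⇒ u* = κ · V / ln(z/z₀)
u* = 0.4 × 16.1 / ln(30.0/1.2) = 0.4 × 16.1 / 3.2189
   = 6.4400 / 3.2189 = 2.0007 m/s

u* ≈ 2.00 m/s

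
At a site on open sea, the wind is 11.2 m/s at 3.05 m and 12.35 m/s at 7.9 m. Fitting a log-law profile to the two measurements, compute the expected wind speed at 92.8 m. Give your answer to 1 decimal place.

Log law: V ∝ ln(z/z₀). From the pair, with r = V₁/V₂ = 0.90688,
ln z₀ = (ln z₁ − r·ln z₂)/(1 − r) = (1.1151 − 0.90688×2.0669)/0.09312 = -8.1538 → z₀ = 0.0002876 m
V₃ = V₁ · ln(z₃/z₀)/ln(z₁/z₀) = 11.2 × 12.6842/9.2689 = 15.3268 m/s

15.3 m/s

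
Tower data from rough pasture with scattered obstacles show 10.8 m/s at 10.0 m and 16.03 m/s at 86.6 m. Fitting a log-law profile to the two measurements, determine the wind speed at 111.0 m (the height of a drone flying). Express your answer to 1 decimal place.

16.6 m/s

Log law: V ∝ ln(z/z₀). From the pair, with r = V₁/V₂ = 0.67374,
ln z₀ = (ln z₁ − r·ln z₂)/(1 − r) = (2.3026 − 0.67374×4.4613)/0.32626 = -2.1552 → z₀ = 0.1159 m
V₃ = V₁ · ln(z₃/z₀)/ln(z₁/z₀) = 10.8 × 6.8647/4.4578 = 16.6314 m/s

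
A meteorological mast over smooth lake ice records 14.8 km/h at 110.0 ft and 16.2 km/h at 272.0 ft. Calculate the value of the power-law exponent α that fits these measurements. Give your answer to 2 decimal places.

Power law: V₂/V₁ = (z₂/z₁)^α ⇒ α = ln(V₂/V₁) / ln(z₂/z₁)
α = ln(16.2/14.8) / ln(272.0/110.0) = ln(1.0946) / ln(2.4727)
  = 0.09038 / 0.90532 = 0.09984

α ≈ 0.10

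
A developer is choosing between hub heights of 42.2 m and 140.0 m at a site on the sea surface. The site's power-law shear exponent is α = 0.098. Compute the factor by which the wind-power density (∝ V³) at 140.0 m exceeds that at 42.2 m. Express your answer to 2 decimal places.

1.42

Speed ratio: V_B/V_A = (z_B/z_A)^α = (140.0/42.2)^0.098 = (3.3175)^0.098 = 1.12471
Power-density ratio: P_B/P_A = (V_B/V_A)³ = (1.12471)³ = 1.42272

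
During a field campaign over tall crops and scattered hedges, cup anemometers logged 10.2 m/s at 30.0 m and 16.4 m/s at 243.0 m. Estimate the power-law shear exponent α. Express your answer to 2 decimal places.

Power law: V₂/V₁ = (z₂/z₁)^α ⇒ α = ln(V₂/V₁) / ln(z₂/z₁)
α = ln(16.4/10.2) / ln(243.0/30.0) = ln(1.6078) / ln(8.1000)
  = 0.47489 / 2.09186 = 0.22702

α ≈ 0.23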